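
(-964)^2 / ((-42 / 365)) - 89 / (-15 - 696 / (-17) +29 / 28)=-2177789802964 / 269661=-8076028.06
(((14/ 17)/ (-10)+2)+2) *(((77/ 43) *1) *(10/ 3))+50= 53644/ 731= 73.38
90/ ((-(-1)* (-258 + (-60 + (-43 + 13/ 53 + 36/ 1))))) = -2385/ 8606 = -0.28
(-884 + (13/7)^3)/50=-60203/3430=-17.55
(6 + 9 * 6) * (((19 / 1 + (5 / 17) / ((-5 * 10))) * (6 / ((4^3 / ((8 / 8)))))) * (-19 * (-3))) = 6089.99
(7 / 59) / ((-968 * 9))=-7 / 514008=-0.00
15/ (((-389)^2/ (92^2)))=126960/ 151321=0.84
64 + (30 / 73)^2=341956 / 5329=64.17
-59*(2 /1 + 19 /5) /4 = -1711 /20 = -85.55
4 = 4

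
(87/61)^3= 658503/226981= 2.90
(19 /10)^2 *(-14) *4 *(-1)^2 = -5054 /25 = -202.16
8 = 8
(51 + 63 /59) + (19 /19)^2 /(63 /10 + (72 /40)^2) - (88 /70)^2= 1744175302 /34475175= 50.59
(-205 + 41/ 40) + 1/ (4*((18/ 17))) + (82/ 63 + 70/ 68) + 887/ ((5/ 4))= 2177095/ 4284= 508.19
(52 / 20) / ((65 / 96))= 96 / 25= 3.84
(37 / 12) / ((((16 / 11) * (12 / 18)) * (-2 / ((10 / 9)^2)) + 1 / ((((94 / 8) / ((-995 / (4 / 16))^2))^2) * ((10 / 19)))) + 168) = 22476575 / 25172121064304418144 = 0.00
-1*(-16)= 16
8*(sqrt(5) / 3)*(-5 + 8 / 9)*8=-2368*sqrt(5) / 27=-196.11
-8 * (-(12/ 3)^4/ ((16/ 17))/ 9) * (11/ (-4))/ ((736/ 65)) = -12155/ 207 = -58.72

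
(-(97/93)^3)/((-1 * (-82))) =-912673/65957274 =-0.01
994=994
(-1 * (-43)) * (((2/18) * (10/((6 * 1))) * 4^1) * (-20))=-17200/27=-637.04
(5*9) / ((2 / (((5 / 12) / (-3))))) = -25 / 8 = -3.12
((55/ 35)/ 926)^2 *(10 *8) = 2420/ 10504081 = 0.00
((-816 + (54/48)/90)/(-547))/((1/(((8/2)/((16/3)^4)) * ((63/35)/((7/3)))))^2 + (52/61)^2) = 0.00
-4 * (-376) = 1504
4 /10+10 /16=41 /40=1.02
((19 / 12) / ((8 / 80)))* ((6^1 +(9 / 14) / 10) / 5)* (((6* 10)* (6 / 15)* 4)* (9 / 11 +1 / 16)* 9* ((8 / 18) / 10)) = 500061 / 770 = 649.43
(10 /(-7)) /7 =-10 /49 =-0.20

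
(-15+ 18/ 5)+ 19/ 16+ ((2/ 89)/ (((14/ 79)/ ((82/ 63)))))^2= -1255218270097/ 123238720080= -10.19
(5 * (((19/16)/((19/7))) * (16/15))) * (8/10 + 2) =98/15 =6.53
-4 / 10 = -2 / 5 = -0.40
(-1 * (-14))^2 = 196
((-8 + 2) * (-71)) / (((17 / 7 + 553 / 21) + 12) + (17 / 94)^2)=79046856 / 7569685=10.44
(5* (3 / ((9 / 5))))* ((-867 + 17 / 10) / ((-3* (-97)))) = -43265 / 1746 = -24.78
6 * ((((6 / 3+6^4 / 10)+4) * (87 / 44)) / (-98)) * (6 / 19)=-265437 / 51205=-5.18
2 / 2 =1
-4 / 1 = -4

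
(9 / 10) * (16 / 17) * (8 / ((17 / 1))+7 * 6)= 51984 / 1445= 35.98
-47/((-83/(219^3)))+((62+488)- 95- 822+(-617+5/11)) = 5429390326/913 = 5946758.30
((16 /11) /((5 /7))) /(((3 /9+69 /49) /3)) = 3087 /880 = 3.51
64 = 64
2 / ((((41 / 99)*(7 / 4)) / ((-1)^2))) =792 / 287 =2.76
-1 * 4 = -4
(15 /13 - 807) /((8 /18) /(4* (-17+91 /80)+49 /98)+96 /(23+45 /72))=-69243741 /348556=-198.66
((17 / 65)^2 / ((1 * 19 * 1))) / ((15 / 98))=28322 / 1204125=0.02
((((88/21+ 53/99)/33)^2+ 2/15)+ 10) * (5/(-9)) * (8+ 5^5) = -83186936491217/4706920449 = -17673.33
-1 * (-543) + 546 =1089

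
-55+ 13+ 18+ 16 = -8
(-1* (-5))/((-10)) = -1/2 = -0.50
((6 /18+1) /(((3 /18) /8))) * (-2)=-128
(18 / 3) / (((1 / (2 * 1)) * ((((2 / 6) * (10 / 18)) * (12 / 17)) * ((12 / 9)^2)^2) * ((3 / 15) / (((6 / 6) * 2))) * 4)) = 37179 / 512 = 72.62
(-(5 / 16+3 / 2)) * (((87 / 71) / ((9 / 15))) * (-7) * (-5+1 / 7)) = -71485 / 568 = -125.85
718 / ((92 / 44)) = 7898 / 23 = 343.39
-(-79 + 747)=-668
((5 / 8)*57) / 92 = 0.39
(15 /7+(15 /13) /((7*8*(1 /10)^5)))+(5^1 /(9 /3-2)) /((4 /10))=377665 /182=2075.08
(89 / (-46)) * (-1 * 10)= 445 / 23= 19.35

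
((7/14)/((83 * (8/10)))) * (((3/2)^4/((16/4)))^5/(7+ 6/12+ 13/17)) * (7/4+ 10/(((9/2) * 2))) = 3391866381195/400686088978432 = 0.01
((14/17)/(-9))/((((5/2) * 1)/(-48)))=448/255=1.76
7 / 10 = 0.70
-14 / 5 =-2.80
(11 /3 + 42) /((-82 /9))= -411 /82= -5.01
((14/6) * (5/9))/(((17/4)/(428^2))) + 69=55942.12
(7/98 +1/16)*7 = 15/16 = 0.94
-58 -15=-73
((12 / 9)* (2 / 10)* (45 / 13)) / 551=12 / 7163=0.00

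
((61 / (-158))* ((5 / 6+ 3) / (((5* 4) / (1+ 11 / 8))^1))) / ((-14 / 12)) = 26657 / 176960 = 0.15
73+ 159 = 232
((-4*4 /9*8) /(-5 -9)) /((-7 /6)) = -128 /147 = -0.87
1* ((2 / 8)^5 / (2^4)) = 1 / 16384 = 0.00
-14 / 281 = -0.05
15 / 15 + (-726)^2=527077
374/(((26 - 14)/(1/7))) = 187/42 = 4.45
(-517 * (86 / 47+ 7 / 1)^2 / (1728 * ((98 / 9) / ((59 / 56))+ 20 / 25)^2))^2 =244629219970253675390625 / 6912074943073141547597824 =0.04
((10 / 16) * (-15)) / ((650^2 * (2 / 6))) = -9 / 135200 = -0.00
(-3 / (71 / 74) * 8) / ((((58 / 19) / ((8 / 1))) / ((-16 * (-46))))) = -99342336 / 2059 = -48247.86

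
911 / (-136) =-911 / 136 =-6.70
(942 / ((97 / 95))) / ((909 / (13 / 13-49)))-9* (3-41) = 2873294 / 9797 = 293.28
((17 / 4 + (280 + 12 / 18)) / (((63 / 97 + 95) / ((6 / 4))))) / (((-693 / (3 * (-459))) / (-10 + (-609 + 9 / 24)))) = -35874154953 / 6531712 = -5492.31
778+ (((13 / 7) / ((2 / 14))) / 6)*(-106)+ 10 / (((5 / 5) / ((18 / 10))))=1699 / 3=566.33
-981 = -981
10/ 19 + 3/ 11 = 167/ 209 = 0.80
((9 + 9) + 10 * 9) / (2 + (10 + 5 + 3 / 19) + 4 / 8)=6.12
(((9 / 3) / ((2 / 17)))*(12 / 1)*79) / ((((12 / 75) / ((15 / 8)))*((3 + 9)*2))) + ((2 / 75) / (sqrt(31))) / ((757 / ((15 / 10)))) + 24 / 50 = sqrt(31) / 586675 + 37773411 / 3200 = 11804.19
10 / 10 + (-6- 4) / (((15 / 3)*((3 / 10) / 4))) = -77 / 3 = -25.67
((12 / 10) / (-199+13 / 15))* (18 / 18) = -9 / 1486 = -0.01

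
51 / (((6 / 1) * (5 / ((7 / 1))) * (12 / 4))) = 119 / 30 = 3.97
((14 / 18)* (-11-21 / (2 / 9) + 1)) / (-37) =1463 / 666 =2.20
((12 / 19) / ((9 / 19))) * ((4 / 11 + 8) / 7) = 368 / 231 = 1.59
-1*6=-6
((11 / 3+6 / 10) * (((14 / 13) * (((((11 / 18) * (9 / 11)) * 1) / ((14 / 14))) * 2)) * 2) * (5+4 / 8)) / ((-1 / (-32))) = 315392 / 195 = 1617.39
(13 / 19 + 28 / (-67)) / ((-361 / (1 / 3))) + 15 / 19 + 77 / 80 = 64400941 / 36764240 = 1.75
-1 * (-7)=7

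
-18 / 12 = -3 / 2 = -1.50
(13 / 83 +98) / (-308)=-8147 / 25564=-0.32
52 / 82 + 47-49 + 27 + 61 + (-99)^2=405393 / 41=9887.63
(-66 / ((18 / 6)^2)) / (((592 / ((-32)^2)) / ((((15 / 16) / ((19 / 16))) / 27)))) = -7040 / 18981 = -0.37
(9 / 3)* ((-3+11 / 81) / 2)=-116 / 27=-4.30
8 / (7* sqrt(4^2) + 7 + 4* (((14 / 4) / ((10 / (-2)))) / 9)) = 360 / 1561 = 0.23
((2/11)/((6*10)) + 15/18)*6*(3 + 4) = 1932/55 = 35.13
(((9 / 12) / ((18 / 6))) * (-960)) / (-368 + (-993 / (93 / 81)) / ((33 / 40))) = 10230 / 60371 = 0.17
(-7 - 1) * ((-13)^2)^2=-228488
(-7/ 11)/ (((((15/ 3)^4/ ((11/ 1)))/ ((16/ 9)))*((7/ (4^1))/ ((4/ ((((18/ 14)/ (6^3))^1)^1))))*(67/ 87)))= -415744/ 41875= -9.93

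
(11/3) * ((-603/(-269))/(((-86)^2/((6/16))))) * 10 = 33165/7958096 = 0.00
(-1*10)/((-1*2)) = 5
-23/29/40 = -23/1160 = -0.02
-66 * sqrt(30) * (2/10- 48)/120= 144.00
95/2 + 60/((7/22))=236.07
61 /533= 0.11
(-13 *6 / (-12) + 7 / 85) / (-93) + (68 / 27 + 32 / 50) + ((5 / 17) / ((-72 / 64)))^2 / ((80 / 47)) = 3.13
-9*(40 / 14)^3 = -72000 / 343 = -209.91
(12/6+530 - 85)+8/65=29063/65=447.12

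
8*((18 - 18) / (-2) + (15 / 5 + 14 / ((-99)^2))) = 235336 / 9801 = 24.01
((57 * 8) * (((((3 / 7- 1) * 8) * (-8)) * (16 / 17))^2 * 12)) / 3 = 30601641984 / 14161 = 2160980.30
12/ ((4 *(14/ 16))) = 24/ 7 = 3.43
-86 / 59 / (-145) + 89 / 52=765867 / 444860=1.72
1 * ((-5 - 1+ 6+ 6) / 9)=2 / 3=0.67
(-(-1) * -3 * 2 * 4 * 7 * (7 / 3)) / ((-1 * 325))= 392 / 325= 1.21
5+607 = 612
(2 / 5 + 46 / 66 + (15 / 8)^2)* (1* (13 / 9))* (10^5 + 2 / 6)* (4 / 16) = 166566.47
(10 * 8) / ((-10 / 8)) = -64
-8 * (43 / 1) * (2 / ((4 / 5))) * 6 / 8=-645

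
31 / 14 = 2.21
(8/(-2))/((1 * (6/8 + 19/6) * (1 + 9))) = -24/235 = -0.10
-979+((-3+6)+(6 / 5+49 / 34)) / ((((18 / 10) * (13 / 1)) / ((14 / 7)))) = -1946272 / 1989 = -978.52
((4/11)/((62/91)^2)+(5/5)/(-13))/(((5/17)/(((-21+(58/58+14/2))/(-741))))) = 1650394/39165555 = 0.04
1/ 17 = 0.06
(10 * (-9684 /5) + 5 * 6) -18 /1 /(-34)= -328737 /17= -19337.47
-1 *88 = -88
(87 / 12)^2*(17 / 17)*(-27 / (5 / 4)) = -1135.35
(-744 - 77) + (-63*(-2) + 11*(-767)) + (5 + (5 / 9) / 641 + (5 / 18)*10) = -9124.22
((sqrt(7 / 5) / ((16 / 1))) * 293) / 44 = 293 * sqrt(35) / 3520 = 0.49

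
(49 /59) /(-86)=-49 /5074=-0.01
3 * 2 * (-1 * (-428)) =2568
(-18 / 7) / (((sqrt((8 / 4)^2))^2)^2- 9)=-18 / 49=-0.37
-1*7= -7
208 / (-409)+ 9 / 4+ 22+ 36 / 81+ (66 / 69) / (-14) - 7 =40578281 / 2370564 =17.12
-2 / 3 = -0.67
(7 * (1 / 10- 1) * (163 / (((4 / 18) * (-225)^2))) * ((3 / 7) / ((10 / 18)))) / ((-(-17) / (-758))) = 1667979 / 531250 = 3.14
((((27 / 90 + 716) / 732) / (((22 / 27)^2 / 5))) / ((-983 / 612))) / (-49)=266313177 / 2844165016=0.09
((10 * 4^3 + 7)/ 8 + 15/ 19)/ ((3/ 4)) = 108.89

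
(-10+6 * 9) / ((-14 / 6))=-18.86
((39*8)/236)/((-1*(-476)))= 0.00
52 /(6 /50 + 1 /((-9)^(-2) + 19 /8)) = 2011100 /20841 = 96.50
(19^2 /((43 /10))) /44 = 1805 /946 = 1.91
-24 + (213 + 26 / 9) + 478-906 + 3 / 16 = -33973 / 144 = -235.92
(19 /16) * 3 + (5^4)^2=6250057 /16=390628.56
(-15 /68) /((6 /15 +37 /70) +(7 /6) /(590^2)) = -54825750 /230791133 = -0.24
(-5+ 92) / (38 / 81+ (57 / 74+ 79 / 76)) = 19816164 / 519065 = 38.18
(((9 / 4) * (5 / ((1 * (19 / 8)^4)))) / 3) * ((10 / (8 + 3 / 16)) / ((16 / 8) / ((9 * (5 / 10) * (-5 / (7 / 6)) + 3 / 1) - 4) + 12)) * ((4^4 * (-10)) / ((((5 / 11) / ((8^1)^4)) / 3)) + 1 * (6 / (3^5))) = -837087.75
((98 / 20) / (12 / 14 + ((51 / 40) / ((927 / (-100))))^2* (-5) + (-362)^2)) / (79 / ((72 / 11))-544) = -4715997552 / 67089120308585195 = -0.00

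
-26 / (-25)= 26 / 25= 1.04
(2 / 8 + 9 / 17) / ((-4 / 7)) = -371 / 272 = -1.36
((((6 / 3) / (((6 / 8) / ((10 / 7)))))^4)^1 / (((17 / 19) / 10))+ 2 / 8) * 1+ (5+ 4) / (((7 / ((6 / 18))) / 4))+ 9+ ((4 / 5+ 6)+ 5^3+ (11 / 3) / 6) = 165128488787 / 66123540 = 2497.27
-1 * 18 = -18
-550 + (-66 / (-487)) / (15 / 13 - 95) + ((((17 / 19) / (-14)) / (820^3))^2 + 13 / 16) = -350935230627186154260385014677 / 639006364557616292608000000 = -549.19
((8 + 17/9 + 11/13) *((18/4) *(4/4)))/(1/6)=3768/13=289.85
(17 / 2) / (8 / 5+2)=85 / 36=2.36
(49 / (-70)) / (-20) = 7 / 200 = 0.04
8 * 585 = 4680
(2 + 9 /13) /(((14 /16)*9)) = 40 /117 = 0.34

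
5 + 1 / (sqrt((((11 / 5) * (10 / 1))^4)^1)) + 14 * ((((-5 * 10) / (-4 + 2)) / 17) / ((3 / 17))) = 176663 / 1452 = 121.67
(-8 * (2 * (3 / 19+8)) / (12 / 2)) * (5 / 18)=-6.04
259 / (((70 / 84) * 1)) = 1554 / 5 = 310.80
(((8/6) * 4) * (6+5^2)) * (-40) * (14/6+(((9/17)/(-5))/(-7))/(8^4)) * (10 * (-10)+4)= 528855877/357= 1481389.01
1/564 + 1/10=287/2820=0.10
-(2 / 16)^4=-1 / 4096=-0.00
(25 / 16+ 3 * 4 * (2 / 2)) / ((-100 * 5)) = -217 / 8000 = -0.03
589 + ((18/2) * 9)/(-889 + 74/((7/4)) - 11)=3535789/6004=588.91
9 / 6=3 / 2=1.50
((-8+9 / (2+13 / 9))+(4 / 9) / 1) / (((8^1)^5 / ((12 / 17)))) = -1379 / 12951552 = -0.00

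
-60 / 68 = -15 / 17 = -0.88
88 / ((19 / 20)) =1760 / 19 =92.63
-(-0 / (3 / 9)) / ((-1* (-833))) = 0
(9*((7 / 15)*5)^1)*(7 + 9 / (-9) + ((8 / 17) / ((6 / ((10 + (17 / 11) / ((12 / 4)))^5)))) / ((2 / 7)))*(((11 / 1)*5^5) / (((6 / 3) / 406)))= 312819159195271487500 / 60481971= 5172105902356.78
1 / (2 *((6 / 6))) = 1 / 2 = 0.50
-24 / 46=-12 / 23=-0.52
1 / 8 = 0.12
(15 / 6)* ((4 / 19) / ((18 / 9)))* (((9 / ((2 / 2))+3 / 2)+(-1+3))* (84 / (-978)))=-875 / 3097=-0.28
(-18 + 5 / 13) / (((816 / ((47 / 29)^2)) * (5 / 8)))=-505861 / 5575830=-0.09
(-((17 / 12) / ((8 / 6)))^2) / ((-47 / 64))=289 / 188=1.54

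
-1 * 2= -2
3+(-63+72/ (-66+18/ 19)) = -6294/ 103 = -61.11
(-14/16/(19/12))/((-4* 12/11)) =0.13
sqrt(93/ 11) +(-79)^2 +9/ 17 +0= sqrt(1023)/ 11 +106106/ 17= 6244.44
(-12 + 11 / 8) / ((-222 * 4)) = 85 / 7104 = 0.01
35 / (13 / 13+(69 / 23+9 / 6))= 70 / 11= 6.36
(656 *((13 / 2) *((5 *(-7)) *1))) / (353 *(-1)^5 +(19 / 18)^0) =18655 / 44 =423.98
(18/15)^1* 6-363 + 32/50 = -8879/25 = -355.16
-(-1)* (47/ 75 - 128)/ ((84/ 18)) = -9553/ 350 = -27.29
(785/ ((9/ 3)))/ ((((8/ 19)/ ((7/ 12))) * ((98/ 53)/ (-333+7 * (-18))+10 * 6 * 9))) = 282206715/ 420367424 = 0.67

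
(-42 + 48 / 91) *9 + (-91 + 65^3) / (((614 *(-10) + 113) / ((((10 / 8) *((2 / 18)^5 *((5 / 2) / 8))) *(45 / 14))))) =-85960065043003 / 230299288128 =-373.25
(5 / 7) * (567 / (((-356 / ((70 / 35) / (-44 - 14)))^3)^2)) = 405 / 1210843389805728978866176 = 0.00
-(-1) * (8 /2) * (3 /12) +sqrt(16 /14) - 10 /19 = 9 /19 +2 * sqrt(14) /7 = 1.54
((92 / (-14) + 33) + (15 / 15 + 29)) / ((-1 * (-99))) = 395 / 693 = 0.57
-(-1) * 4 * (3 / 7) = 12 / 7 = 1.71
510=510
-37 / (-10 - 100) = 37 / 110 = 0.34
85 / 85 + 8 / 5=13 / 5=2.60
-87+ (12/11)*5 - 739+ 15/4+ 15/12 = -8971/11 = -815.55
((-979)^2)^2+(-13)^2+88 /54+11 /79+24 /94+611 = 92091486023269438 /100251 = 918609151263.02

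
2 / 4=1 / 2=0.50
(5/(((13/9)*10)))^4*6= 19683/228488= 0.09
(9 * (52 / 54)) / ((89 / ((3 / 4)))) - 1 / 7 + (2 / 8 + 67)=67.18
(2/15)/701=2/10515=0.00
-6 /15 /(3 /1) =-2 /15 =-0.13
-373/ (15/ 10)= -746/ 3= -248.67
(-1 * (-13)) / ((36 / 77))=1001 / 36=27.81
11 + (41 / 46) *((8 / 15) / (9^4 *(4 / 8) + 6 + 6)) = 24990403 / 2271825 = 11.00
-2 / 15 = -0.13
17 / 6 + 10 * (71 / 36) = 203 / 9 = 22.56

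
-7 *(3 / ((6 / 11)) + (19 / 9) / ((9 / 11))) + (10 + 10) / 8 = -4379 / 81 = -54.06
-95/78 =-1.22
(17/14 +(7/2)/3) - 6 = -76/21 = -3.62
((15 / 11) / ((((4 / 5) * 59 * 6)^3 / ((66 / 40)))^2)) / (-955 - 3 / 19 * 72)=-653125 / 87706558313214045585408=-0.00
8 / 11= 0.73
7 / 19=0.37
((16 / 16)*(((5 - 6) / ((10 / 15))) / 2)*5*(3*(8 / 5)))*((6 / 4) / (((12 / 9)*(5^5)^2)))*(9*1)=-729 / 39062500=-0.00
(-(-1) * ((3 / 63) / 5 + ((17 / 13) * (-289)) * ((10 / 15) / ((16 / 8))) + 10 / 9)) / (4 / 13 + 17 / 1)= -511276 / 70875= -7.21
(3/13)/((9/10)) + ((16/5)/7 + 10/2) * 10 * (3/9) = 5036/273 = 18.45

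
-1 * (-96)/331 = 96/331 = 0.29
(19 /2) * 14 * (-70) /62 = -4655 /31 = -150.16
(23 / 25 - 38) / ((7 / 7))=-927 / 25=-37.08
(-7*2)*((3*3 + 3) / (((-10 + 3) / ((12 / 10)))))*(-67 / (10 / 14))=-67536 / 25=-2701.44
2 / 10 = 1 / 5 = 0.20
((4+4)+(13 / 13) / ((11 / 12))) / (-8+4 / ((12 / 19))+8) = 300 / 209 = 1.44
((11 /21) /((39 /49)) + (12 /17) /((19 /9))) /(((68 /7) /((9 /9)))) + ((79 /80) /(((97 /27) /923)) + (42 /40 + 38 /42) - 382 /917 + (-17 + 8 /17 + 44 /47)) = 239.75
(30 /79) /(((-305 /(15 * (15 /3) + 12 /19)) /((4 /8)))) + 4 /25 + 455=1041764844 /2289025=455.11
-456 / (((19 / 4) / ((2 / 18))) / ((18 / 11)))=-192 / 11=-17.45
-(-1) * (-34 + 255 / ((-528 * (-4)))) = -23851 / 704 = -33.88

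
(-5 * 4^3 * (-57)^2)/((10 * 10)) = -51984/5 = -10396.80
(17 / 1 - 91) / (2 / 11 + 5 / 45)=-252.62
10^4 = 10000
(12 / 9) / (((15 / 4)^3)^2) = 16384 / 34171875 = 0.00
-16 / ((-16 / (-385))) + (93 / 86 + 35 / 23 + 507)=246465 / 1978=124.60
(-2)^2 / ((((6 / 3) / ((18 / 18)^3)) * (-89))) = -0.02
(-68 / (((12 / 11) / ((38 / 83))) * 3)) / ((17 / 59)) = -24662 / 747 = -33.01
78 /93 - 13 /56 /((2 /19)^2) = -139659 /6944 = -20.11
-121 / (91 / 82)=-9922 / 91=-109.03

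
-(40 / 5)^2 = -64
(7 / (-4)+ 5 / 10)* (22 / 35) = -11 / 14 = -0.79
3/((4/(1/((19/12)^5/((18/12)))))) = 279936/2476099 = 0.11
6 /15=2 /5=0.40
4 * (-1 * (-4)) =16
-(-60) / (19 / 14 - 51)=-168 / 139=-1.21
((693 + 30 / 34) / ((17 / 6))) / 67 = 3.66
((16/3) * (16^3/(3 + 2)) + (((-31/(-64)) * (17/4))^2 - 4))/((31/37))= 158922439627/30474240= 5214.98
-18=-18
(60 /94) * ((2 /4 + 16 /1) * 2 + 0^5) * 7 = 6930 /47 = 147.45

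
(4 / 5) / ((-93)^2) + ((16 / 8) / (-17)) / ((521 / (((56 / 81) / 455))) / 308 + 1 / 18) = -239162684 / 18150354149805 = -0.00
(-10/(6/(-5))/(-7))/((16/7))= -25/48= -0.52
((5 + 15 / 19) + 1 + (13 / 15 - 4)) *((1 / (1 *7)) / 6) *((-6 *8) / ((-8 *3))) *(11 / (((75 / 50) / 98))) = 320936 / 2565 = 125.12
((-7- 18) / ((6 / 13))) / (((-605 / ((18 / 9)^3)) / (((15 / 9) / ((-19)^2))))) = 1300 / 393129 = 0.00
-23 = -23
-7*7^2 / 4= -343 / 4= -85.75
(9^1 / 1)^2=81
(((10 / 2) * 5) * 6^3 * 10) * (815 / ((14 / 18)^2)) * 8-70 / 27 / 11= 8469988556570 / 14553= 582009795.68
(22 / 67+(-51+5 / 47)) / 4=-12.64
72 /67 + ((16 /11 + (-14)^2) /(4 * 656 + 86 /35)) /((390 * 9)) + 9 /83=389183718386 /328957512741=1.18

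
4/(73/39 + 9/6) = 312/263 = 1.19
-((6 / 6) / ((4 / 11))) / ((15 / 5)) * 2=-11 / 6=-1.83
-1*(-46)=46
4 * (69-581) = -2048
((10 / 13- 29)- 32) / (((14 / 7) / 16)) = -6264 / 13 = -481.85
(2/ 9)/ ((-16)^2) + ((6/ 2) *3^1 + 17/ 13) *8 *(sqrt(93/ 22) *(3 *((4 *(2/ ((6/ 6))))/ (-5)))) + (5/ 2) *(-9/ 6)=-12864 *sqrt(2046)/ 715 - 4319/ 1152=-817.56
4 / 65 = 0.06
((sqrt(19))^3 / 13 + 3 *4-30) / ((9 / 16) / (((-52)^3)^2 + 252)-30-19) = 5693935655808 / 15500158174135-6010265414464 *sqrt(19) / 201502056263755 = 0.24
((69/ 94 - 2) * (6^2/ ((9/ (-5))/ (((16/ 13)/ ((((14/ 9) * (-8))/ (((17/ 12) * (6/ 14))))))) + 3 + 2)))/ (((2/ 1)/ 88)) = -2670360/ 46577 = -57.33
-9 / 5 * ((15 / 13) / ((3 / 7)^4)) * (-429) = 26411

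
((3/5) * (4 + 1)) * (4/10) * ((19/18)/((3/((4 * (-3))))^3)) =-1216/15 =-81.07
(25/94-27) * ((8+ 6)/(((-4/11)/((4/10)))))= 193501/470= 411.70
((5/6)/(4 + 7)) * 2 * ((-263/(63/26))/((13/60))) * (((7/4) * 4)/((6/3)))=-26300/99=-265.66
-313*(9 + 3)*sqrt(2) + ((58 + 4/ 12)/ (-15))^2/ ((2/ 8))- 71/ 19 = 87349/ 1539- 3756*sqrt(2) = -5255.03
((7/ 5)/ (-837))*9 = -7/ 465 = -0.02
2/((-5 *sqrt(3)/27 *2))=-3.12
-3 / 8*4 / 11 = -0.14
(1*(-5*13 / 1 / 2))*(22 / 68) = -715 / 68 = -10.51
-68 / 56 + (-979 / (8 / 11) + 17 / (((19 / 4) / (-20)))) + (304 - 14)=-1201169 / 1064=-1128.92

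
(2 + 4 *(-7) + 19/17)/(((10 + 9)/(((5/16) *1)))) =-2115/5168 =-0.41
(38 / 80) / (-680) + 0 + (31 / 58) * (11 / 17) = 272249 / 788800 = 0.35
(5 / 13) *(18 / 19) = 90 / 247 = 0.36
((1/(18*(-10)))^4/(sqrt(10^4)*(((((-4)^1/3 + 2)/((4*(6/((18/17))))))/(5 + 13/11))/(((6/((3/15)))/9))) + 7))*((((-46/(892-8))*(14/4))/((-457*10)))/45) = 119/1007526633048000000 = 0.00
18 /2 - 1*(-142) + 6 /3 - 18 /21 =1065 /7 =152.14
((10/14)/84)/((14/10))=25/4116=0.01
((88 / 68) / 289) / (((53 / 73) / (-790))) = -1268740 / 260389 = -4.87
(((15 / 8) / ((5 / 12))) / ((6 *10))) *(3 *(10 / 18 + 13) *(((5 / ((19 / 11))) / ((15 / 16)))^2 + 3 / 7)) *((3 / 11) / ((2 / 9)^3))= 3358580517 / 4447520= 755.16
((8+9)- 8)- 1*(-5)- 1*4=10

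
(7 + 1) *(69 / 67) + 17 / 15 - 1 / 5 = 9218 / 1005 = 9.17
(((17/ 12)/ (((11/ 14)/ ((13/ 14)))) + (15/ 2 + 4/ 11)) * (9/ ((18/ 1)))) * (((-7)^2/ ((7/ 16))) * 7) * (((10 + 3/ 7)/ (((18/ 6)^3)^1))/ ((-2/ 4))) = -2573396/ 891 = -2888.21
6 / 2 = 3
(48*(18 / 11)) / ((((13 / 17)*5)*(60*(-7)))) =-1224 / 25025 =-0.05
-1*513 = -513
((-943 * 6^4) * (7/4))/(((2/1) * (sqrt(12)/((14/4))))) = -1247589 * sqrt(3)/2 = -1080443.77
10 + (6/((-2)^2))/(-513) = 3419/342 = 10.00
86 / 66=43 / 33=1.30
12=12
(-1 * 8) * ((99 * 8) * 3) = -19008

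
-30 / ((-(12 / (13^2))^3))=24134045 / 288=83798.77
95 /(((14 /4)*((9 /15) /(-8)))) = -361.90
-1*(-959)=959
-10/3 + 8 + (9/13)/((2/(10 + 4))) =371/39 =9.51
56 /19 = 2.95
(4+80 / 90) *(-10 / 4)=-110 / 9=-12.22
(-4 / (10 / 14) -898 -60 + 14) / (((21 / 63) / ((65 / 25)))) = -185172 / 25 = -7406.88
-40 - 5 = -45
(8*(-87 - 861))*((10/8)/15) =-632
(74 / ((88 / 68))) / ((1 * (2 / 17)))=10693 / 22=486.05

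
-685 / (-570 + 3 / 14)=9590 / 7977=1.20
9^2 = 81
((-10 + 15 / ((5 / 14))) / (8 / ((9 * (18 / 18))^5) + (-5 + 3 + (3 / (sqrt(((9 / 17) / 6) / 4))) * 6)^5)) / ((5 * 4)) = 188159832011072223 / 37193495812677168049740159287 + 1131417660429597816 * sqrt(102) / 185967479063385840248700796435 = 0.00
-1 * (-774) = 774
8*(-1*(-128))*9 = 9216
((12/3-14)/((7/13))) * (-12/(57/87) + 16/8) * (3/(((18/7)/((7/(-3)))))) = -141050/171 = -824.85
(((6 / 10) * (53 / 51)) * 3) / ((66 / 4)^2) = 212 / 30855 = 0.01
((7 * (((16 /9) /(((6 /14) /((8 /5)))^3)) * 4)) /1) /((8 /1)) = 323.77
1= 1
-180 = -180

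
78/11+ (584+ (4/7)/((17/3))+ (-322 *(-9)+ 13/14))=1305305/374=3490.12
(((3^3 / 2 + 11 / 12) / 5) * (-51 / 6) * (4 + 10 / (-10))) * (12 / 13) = -8823 / 130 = -67.87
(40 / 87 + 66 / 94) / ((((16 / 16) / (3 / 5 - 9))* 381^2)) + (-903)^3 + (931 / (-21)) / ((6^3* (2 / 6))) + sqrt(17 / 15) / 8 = -17481967339601424611 / 23742533160 + sqrt(255) / 120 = -736314327.48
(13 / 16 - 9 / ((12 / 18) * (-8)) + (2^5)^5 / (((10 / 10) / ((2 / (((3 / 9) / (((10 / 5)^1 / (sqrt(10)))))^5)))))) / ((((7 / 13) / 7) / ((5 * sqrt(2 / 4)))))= 75846317314.27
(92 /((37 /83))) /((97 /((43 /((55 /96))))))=31521408 /197395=159.69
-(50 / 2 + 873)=-898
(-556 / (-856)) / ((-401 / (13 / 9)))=-1807 / 772326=-0.00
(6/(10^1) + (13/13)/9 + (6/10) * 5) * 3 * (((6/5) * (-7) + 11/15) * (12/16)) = -3841/60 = -64.02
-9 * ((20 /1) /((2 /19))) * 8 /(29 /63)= -861840 /29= -29718.62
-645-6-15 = -666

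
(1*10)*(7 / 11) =6.36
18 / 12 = 3 / 2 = 1.50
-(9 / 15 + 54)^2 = -2981.16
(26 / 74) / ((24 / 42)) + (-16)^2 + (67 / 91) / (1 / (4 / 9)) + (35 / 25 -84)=174.34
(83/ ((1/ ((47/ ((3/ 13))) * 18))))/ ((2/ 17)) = 2586363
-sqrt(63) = -3 * sqrt(7) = -7.94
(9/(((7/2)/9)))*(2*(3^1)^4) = 26244/7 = 3749.14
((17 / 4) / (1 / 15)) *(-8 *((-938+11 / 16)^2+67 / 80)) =-57352106967 / 128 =-448063335.68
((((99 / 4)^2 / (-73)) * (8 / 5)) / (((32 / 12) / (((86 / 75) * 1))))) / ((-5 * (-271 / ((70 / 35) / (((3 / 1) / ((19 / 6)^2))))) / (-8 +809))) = -4513514049 / 197830000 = -22.82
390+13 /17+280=11403 /17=670.76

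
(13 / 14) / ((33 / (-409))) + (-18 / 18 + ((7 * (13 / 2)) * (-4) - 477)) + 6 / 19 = -5891731 / 8778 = -671.19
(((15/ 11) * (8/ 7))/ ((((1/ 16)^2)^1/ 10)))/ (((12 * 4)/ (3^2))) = 57600/ 77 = 748.05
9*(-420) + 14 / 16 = -30233 / 8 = -3779.12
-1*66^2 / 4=-1089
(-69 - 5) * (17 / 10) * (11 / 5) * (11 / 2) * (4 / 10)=-76109 / 125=-608.87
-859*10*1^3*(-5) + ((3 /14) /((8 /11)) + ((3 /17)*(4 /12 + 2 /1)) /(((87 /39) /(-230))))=2369199309 /55216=42907.84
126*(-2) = -252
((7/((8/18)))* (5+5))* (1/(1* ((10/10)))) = 315/2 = 157.50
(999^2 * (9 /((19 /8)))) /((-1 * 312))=-2994003 /247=-12121.47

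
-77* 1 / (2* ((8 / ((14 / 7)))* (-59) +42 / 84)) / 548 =77 / 258108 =0.00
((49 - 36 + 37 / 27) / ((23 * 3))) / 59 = 388 / 109917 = 0.00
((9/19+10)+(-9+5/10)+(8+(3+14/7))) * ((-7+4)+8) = 2845/38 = 74.87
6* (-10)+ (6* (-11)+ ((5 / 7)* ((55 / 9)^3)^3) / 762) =22766453807992799 / 2066500888326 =11016.91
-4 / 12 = -1 / 3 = -0.33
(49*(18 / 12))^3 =397065.38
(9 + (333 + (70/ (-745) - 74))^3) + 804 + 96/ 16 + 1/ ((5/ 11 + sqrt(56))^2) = 2616628478335047979293/ 150763086931949 - 26620 * sqrt(14)/ 45576001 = 17355896.14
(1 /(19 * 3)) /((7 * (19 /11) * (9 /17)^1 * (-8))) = -187 /545832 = -0.00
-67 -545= -612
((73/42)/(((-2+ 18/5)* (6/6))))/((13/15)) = 1825/1456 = 1.25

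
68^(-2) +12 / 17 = 3265 / 4624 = 0.71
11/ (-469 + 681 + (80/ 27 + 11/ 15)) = 1485/ 29119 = 0.05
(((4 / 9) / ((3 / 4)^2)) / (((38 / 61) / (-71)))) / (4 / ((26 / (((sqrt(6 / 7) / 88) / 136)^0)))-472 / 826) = 6305936 / 29241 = 215.65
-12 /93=-0.13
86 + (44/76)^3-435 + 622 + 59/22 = 41629117/150898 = 275.88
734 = 734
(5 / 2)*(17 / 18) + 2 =157 / 36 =4.36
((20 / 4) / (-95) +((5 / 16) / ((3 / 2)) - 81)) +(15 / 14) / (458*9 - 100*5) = -467335895 / 5780712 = -80.84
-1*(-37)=37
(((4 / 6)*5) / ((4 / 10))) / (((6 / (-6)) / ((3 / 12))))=-25 / 12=-2.08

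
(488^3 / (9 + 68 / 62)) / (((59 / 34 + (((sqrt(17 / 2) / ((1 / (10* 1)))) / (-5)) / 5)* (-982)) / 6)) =-361345035929600 / 3954411062141 + 40896908676669440* sqrt(34) / 3954411062141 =60212.90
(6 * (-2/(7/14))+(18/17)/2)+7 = -280/17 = -16.47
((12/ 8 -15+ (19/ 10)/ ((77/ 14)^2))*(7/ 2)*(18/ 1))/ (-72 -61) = 146331/ 22990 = 6.36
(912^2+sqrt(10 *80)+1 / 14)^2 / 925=46577668 *sqrt(2) / 1295+135592447426689 / 181300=747940812.66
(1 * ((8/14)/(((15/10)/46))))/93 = 368/1953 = 0.19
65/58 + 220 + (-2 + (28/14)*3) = 13057/58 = 225.12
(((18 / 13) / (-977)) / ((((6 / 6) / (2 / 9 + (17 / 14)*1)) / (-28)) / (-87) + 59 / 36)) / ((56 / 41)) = -17431929 / 27538498715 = -0.00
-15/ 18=-5/ 6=-0.83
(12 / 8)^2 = 9 / 4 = 2.25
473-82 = 391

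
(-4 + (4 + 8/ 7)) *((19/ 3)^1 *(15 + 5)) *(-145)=-440800/ 21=-20990.48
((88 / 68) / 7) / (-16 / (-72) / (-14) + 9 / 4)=792 / 9571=0.08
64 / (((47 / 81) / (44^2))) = 10036224 / 47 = 213536.68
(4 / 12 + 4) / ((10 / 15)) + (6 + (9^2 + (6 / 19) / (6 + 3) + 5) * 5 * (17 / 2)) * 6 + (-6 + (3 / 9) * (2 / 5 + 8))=4175867 / 190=21978.25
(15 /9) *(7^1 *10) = 350 /3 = 116.67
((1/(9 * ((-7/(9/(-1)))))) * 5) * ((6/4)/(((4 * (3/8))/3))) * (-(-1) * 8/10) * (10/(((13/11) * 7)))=1320/637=2.07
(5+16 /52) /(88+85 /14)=322 /5707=0.06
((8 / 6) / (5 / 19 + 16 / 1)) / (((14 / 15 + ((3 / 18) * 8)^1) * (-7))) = -190 / 36771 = -0.01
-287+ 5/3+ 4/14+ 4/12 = -1993/7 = -284.71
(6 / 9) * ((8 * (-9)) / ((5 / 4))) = -192 / 5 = -38.40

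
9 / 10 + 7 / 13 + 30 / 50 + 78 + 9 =2315 / 26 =89.04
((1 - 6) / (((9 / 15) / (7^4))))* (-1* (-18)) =-360150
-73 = -73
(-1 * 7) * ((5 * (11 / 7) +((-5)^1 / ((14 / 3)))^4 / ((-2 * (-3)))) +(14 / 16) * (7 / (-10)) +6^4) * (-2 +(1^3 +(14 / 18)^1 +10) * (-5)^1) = 68601220669 / 123480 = 555565.44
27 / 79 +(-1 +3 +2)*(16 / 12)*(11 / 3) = 14147 / 711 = 19.90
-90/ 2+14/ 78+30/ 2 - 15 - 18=-2450/ 39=-62.82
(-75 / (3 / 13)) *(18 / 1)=-5850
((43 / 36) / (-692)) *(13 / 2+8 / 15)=-9073 / 747360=-0.01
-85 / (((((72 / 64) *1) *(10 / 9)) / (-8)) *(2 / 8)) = 2176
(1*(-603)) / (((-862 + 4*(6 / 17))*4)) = 10251 / 58520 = 0.18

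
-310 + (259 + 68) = 17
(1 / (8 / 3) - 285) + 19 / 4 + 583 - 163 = 1121 / 8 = 140.12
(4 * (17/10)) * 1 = 34/5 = 6.80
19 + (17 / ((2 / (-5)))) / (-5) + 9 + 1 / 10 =183 / 5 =36.60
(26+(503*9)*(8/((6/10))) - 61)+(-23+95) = 60397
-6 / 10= -3 / 5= -0.60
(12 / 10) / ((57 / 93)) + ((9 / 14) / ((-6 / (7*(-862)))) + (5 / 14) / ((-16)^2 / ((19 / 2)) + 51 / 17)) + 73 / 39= 9597100972 / 14757015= 650.34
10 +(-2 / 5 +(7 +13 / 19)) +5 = 2117 / 95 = 22.28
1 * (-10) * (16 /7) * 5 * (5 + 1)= -4800 /7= -685.71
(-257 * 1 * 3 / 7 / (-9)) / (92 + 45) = 257 / 2877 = 0.09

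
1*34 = 34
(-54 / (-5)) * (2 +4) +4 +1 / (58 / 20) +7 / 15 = 69.61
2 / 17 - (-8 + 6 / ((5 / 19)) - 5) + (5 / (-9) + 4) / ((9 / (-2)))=-71933 / 6885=-10.45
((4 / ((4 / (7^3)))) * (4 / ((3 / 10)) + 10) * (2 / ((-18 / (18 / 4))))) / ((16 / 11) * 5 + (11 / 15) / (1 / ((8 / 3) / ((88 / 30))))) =-132055 / 262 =-504.03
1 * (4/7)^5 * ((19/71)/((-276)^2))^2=0.00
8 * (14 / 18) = 56 / 9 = 6.22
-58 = -58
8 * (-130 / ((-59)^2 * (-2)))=520 / 3481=0.15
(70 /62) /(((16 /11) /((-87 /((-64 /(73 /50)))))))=489027 /317440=1.54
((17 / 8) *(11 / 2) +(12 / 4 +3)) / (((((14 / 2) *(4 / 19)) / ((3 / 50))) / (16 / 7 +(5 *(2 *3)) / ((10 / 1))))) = 596847 / 156800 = 3.81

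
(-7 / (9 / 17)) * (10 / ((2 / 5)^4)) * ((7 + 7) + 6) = -1859375 / 18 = -103298.61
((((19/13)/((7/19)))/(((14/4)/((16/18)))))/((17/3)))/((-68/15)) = -7220/184093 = -0.04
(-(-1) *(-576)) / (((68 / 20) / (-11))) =31680 / 17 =1863.53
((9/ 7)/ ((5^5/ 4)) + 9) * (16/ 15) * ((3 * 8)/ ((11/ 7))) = 2291328/ 15625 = 146.64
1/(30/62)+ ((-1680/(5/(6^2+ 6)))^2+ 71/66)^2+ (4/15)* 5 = 863797914666129077177/21780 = 39660143005791050.38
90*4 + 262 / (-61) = 21698 / 61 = 355.70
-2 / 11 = -0.18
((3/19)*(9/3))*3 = 27/19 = 1.42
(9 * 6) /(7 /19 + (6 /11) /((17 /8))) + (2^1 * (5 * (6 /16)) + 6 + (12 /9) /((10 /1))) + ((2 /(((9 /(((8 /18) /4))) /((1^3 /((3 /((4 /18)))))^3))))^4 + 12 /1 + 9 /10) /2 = 1474020453738357868629642685733 /14350062875972441396928507261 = 102.72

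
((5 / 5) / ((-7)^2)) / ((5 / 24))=24 / 245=0.10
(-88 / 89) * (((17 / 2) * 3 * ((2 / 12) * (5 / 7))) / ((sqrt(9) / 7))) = -1870 / 267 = -7.00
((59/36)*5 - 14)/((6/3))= -209/72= -2.90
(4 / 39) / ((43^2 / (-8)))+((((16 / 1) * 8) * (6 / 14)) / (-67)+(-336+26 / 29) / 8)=-167545519993 / 3923126844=-42.71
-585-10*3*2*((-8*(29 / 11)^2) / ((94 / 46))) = 5957745 / 5687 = 1047.61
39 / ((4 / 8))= 78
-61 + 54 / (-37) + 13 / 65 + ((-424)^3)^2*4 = 4299588170012414722 / 185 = 23241017135202241.74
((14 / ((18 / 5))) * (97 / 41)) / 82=3395 / 30258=0.11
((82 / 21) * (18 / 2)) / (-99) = -82 / 231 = -0.35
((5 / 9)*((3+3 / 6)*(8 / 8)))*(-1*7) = -245 / 18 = -13.61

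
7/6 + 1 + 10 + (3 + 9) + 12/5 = 797/30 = 26.57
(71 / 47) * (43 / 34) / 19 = 3053 / 30362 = 0.10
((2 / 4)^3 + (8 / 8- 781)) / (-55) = 6239 / 440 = 14.18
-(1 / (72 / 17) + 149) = -10745 / 72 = -149.24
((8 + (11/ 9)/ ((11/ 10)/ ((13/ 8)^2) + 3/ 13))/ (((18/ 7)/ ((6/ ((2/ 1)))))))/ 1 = 340753/ 29538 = 11.54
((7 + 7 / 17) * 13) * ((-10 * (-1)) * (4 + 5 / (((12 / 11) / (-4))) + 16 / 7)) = -197340 / 17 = -11608.24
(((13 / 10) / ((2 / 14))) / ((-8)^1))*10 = -91 / 8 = -11.38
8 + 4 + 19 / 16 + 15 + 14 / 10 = 2367 / 80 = 29.59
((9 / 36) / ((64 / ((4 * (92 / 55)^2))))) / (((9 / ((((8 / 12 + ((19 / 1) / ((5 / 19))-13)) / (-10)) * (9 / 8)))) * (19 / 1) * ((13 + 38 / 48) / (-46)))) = 5462983 / 951211250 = 0.01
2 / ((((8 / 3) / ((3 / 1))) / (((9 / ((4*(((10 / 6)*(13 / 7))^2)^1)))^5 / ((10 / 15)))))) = 26593117880808352923 / 11028679347920000000000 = 0.00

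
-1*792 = -792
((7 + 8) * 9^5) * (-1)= -885735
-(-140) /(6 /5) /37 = 350 /111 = 3.15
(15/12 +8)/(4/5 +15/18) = 5.66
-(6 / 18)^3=-1 / 27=-0.04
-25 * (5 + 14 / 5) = -195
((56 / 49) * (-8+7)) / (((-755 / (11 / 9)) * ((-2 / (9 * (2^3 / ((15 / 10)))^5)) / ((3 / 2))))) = -53.89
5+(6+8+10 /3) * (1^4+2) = 57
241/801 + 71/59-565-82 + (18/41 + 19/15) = -6237099118/9688095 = -643.79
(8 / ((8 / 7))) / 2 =7 / 2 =3.50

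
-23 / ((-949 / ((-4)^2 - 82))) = -1.60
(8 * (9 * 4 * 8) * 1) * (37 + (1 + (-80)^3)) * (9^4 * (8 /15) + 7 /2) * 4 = -82632927624192 /5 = -16526585524838.40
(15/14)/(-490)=-0.00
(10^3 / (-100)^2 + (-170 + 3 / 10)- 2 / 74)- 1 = -31566 / 185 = -170.63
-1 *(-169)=169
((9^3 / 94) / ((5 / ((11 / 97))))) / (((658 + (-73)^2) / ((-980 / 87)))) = -261954 / 791547257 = -0.00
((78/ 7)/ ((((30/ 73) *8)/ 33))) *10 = 31317/ 28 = 1118.46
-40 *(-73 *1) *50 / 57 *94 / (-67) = -13724000 / 3819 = -3593.61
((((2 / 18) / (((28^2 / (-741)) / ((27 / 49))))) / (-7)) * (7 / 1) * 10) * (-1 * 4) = -11115 / 4802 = -2.31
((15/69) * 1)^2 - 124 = -65571/529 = -123.95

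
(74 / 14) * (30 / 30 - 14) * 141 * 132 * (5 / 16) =-11190465 / 28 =-399659.46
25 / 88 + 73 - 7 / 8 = 1593 / 22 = 72.41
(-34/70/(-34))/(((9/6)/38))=38/105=0.36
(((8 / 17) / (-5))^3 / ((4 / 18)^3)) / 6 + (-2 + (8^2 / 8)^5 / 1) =20122411974 / 614125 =32765.99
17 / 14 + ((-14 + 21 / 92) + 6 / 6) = -7443 / 644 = -11.56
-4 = -4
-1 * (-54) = 54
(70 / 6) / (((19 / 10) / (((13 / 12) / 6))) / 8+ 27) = 4550 / 11043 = 0.41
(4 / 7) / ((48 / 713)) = 713 / 84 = 8.49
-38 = -38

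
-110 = -110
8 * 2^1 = 16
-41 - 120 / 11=-571 / 11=-51.91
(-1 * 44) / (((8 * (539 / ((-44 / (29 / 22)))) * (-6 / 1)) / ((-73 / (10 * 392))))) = 8833 / 8355480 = 0.00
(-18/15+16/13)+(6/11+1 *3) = 2557/715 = 3.58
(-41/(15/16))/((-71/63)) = 13776/355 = 38.81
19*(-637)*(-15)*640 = 116188800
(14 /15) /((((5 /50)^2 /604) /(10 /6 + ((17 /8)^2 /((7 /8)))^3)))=55334544185 /7056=7842197.31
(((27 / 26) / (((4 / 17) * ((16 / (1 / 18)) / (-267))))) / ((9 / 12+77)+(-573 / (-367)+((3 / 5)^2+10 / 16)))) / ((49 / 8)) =-13881775 / 1668585828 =-0.01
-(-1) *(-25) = -25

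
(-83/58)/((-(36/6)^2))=83/2088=0.04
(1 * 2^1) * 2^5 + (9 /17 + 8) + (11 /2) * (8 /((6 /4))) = 101.86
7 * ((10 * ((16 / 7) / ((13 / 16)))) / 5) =512 / 13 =39.38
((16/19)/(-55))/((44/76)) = -16/605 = -0.03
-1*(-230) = 230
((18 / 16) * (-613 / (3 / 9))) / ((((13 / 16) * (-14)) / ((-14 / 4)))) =-16551 / 26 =-636.58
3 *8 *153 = 3672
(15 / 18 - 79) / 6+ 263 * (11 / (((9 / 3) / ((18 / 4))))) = 155753 / 36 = 4326.47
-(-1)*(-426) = -426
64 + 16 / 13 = 848 / 13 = 65.23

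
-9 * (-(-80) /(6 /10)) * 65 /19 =-78000 /19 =-4105.26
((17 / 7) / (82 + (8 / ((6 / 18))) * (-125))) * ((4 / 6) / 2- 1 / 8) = -85 / 490224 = -0.00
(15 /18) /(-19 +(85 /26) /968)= -62920 /1434321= -0.04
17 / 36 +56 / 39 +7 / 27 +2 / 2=4447 / 1404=3.17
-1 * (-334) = 334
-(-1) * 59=59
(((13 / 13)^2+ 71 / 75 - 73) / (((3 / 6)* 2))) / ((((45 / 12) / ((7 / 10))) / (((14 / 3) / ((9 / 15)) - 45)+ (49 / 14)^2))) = 331.21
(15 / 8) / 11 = 15 / 88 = 0.17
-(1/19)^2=-1/361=-0.00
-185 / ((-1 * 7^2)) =185 / 49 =3.78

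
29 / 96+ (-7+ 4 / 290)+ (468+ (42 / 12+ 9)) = 6595517 / 13920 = 473.82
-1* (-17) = 17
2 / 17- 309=-5251 / 17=-308.88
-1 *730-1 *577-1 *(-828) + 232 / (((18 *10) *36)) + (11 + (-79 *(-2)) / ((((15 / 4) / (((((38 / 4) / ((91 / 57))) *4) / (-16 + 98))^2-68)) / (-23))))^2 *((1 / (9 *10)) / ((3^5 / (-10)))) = -377930435390248944557908457 / 190705093631951412150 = -1981753.23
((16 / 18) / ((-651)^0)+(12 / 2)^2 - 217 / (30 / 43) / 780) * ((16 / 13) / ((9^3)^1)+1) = 2701926139 / 73920600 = 36.55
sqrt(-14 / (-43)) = sqrt(602) / 43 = 0.57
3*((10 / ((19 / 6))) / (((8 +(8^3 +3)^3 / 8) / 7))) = 1120 / 288358649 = 0.00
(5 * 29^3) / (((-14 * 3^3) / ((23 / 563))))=-2804735 / 212814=-13.18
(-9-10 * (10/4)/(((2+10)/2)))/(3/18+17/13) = -1027/115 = -8.93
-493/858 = -0.57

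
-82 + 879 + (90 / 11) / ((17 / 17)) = 8857 / 11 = 805.18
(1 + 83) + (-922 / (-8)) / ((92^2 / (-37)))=2826847 / 33856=83.50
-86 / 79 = -1.09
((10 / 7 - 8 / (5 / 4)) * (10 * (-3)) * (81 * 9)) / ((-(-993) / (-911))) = -231113412 / 2317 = -99746.83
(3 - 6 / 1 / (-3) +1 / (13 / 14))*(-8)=-632 / 13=-48.62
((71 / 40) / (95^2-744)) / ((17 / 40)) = 71 / 140777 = 0.00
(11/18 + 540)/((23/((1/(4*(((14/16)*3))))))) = 9731/4347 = 2.24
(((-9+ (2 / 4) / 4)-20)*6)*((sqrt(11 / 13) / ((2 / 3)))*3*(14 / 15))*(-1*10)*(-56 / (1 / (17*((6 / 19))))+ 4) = -41010354*sqrt(143) / 247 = -1985475.73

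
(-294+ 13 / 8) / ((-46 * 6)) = 2339 / 2208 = 1.06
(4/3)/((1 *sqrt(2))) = 2 *sqrt(2)/3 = 0.94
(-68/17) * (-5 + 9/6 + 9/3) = 2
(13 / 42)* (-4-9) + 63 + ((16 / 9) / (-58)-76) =-62317 / 3654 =-17.05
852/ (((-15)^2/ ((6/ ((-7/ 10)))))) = -1136/ 35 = -32.46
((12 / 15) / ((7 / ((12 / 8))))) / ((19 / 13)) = 78 / 665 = 0.12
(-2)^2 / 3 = 4 / 3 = 1.33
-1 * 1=-1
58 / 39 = 1.49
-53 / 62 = -0.85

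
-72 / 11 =-6.55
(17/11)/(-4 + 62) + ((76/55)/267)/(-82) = 928291/34920930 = 0.03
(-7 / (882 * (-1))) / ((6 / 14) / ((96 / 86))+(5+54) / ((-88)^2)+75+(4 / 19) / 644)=1692064 / 16073552421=0.00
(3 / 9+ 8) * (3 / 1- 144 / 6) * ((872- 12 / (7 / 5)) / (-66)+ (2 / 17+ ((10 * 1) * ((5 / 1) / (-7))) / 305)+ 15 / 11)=69614675 / 34221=2034.27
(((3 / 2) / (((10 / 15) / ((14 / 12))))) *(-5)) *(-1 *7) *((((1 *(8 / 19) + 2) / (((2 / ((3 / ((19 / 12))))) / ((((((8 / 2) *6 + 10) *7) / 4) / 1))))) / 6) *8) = 6035085 / 361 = 16717.69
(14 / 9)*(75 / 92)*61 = 10675 / 138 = 77.36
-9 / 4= -2.25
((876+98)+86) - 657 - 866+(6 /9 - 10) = -1417 /3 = -472.33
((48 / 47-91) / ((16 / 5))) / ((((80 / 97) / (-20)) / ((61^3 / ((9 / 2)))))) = 465552784765 / 13536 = 34393675.00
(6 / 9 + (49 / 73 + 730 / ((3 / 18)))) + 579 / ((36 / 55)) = 1537649 / 292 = 5265.92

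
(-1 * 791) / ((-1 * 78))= 791 / 78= 10.14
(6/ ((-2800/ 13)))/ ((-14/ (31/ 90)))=403/ 588000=0.00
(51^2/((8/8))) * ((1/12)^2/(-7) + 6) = 1747583/112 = 15603.42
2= 2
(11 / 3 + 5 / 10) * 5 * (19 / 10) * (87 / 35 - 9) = -1805 / 7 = -257.86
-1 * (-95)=95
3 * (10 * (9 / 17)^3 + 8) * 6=170.71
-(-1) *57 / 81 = 19 / 27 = 0.70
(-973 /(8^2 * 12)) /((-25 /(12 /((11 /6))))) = 2919 /8800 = 0.33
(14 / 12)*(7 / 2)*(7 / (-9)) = -343 / 108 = -3.18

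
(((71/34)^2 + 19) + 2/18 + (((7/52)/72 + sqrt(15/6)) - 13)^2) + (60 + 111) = 1482379852945/4051067904 - 48665 *sqrt(10)/3744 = 324.82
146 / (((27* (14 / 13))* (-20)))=-949 / 3780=-0.25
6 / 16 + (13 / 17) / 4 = 77 / 136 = 0.57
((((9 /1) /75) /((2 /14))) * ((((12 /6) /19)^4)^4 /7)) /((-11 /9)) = -1769472 /79321388731095821112275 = -0.00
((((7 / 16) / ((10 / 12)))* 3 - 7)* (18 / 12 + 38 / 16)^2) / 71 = -208537 / 181760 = -1.15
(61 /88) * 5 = 305 /88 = 3.47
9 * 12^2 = 1296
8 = 8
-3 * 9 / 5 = -27 / 5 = -5.40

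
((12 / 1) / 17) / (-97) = -12 / 1649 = -0.01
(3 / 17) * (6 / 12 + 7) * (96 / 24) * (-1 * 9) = -810 / 17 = -47.65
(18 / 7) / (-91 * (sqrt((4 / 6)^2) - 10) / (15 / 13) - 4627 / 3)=-810 / 253967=-0.00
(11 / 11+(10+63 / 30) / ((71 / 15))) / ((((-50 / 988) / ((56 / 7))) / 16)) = -3193216 / 355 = -8994.97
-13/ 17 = -0.76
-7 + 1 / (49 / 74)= -269 / 49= -5.49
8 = 8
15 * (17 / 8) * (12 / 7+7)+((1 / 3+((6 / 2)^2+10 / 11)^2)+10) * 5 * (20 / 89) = 723141785 / 1809192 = 399.70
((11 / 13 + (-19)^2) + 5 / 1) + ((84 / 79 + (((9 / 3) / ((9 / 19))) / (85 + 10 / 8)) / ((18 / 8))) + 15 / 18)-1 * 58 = 5946069101 / 19133010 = 310.78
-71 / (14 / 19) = -1349 / 14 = -96.36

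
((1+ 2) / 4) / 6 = 1 / 8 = 0.12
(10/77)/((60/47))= 47/462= 0.10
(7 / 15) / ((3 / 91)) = 637 / 45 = 14.16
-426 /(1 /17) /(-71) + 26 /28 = 1441 /14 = 102.93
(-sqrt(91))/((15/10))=-2 * sqrt(91)/3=-6.36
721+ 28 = 749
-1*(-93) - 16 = 77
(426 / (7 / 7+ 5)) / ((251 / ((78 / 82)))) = 2769 / 10291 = 0.27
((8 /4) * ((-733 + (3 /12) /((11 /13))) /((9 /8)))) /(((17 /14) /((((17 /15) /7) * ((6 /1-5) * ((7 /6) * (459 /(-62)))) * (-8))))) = -12000.60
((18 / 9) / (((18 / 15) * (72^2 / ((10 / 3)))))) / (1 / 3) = 25 / 7776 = 0.00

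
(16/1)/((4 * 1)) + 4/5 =24/5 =4.80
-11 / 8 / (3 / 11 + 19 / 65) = -7865 / 3232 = -2.43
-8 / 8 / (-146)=0.01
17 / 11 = 1.55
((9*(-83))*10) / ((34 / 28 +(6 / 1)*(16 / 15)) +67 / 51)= -26667900 / 31873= -836.69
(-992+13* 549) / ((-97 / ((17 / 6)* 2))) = -104465 / 291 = -358.99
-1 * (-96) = 96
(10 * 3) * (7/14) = 15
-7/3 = -2.33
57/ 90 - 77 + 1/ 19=-43499/ 570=-76.31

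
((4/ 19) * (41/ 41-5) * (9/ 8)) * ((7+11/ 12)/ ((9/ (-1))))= 0.83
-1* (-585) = 585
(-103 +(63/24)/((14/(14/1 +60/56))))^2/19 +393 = 46219627/50176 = 921.15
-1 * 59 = -59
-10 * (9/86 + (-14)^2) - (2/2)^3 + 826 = -1136.05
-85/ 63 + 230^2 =3332615/ 63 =52898.65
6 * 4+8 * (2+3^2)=112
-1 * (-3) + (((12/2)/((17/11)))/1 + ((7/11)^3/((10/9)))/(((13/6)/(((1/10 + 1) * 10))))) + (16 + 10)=4553972/133705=34.06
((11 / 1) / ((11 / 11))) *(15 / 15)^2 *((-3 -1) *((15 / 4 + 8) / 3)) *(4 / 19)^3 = -33088 / 20577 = -1.61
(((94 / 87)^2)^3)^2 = 475920314814253376475136 / 188031682201497672618081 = 2.53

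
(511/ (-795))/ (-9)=511/ 7155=0.07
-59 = -59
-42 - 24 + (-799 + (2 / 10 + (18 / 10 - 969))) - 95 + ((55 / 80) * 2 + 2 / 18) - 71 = -143749 / 72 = -1996.51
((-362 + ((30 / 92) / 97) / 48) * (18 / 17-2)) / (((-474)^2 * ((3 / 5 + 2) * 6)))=43073165 / 443106905904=0.00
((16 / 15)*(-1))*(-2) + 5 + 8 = 227 / 15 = 15.13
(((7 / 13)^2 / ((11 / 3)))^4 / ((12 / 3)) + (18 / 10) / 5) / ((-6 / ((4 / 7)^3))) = -1146570024596856 / 102412198143830575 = -0.01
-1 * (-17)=17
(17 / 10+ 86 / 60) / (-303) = -47 / 4545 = -0.01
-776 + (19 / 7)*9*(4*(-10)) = -12272 / 7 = -1753.14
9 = 9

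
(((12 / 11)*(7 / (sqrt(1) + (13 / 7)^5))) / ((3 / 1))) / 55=117649 / 58700125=0.00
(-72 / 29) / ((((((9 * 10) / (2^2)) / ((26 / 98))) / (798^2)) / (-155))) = 83798208 / 29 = 2889593.38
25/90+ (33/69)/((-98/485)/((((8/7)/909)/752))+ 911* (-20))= 3878479705/13962699792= 0.28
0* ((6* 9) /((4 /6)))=0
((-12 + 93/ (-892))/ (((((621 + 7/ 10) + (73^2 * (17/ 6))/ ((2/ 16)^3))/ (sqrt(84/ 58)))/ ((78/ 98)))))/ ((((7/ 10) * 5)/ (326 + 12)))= -164222370 * sqrt(1218)/ 39575203838947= -0.00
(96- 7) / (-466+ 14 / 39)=-3471 / 18160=-0.19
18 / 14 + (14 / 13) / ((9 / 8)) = 1837 / 819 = 2.24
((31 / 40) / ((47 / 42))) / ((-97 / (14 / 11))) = -0.01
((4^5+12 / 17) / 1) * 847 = 14754740 / 17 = 867925.88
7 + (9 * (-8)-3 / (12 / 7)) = -267 / 4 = -66.75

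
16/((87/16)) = 256/87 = 2.94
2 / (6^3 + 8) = 1 / 112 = 0.01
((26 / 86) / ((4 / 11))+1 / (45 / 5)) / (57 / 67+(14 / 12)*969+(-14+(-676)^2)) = 0.00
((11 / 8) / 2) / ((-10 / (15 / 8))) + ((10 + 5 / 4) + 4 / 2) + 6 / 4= 3743 / 256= 14.62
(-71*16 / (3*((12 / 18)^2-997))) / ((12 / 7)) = 1988 / 8969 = 0.22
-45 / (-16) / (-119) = -45 / 1904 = -0.02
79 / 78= 1.01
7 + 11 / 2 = 25 / 2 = 12.50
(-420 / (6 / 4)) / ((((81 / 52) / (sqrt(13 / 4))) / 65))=-473200 *sqrt(13) / 81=-21063.54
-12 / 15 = -4 / 5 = -0.80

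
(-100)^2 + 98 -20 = 10078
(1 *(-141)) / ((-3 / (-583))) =-27401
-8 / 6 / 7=-0.19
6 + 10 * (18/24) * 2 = 21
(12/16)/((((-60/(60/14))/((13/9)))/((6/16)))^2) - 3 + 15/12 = -263255/150528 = -1.75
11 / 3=3.67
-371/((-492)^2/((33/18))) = -4081/1452384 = -0.00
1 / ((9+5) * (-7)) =-1 / 98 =-0.01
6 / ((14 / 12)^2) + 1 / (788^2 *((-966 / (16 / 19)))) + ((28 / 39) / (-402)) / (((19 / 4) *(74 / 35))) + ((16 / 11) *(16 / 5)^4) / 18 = 42690933952548189859 / 3314172092907926250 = 12.88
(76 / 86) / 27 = 0.03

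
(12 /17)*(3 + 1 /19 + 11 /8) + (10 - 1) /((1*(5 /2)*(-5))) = 38847 /16150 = 2.41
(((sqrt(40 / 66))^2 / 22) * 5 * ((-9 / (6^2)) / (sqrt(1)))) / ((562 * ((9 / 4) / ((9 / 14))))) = -25 / 1428042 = -0.00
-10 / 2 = -5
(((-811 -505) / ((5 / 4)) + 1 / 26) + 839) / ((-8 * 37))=27789 / 38480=0.72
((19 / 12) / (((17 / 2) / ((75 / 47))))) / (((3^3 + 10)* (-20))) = -95 / 236504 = -0.00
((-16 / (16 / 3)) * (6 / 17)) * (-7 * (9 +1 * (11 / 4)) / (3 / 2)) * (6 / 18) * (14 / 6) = 2303 / 51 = 45.16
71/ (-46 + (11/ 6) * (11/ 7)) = -2982/ 1811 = -1.65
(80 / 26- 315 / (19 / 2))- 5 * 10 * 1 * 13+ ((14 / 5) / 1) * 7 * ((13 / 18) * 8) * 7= 112.63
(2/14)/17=1/119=0.01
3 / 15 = 1 / 5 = 0.20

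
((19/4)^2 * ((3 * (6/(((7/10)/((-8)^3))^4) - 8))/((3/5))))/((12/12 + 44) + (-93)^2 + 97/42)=558173949785559717/25055807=22277228978.72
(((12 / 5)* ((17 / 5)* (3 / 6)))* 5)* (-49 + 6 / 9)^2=142970 / 3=47656.67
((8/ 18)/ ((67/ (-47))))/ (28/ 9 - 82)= 94/ 23785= 0.00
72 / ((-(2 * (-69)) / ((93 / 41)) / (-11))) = -12276 / 943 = -13.02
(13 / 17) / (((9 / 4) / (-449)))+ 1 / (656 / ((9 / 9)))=-152.60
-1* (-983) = 983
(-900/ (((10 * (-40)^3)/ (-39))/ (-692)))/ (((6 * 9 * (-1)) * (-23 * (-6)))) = -2249/ 441600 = -0.01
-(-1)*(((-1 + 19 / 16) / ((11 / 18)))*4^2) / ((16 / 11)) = 27 / 8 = 3.38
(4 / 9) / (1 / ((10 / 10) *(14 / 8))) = 7 / 9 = 0.78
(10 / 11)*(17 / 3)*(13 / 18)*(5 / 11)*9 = 5525 / 363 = 15.22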